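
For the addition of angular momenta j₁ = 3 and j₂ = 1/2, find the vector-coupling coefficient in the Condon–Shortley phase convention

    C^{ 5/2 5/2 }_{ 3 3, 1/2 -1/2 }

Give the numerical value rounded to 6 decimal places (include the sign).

+0.925820

√[6·1!5!0!/7! · 6!0!0!1!5!0!] = √(86400/7)
  +(−1)^0/∏(0,1,0,0,5,0)! = 1/120  (running 1/120)
⟨..|..⟩ = √(86400/7)·(1/120) = +0.925820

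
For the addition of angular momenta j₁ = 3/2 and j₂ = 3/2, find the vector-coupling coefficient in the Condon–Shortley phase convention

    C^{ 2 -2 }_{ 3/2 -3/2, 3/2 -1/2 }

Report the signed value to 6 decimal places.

−√(1/2) ≈ -0.707107

√[5·1!2!2!/6! · 0!3!1!2!0!4!] = √(8)
  +(−1)^1/∏(1,0,2,0,0,2)! = -1/4  (running -1/4)
⟨..|..⟩ = √(8)·(-1/4) = -0.707107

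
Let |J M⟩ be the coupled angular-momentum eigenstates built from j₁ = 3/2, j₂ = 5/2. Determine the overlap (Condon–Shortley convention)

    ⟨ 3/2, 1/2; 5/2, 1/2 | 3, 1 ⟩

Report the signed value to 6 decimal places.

triangle: 1!·2!·4!/8! = 48/40320
(j±m)!: 2!·1!·3!·2!·4!·2! = 1152
prefactor² = (2J+1)·Δ·N² = 48/5
  k=0: +1/(0!·1!·1!·3!·1!·1!) = 1/6
  k=1: −1/(1!·0!·0!·2!·2!·2!) = -1/8
Σ = 1/24  ⇒  CG² = 48/5·1/24² = 1/60
CG = +√(1/60) = +0.129099

+0.129099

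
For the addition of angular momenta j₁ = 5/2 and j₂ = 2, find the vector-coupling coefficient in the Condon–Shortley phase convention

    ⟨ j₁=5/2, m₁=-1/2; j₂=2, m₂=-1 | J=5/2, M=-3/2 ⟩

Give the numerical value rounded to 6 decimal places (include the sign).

√[6·2!3!2!/8! · 2!3!1!3!1!4!] = √(216/35)
  +(−1)^0/∏(0,2,3,1,0,1)! = 1/12  (running 1/12)
  +(−1)^1/∏(1,1,2,0,1,2)! = -1/4  (running -1/6)
⟨..|..⟩ = √(216/35)·(-1/6) = -0.414039

-0.414039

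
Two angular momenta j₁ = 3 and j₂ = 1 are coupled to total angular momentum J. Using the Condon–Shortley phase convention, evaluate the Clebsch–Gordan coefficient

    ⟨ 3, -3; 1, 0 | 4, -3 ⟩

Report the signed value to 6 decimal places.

+√(1/4) ≈ +0.500000

triangle: 0!*6!*2!/9! = 1440/362880
(j±m)!: 0!*6!*1!*1!*1!*7! = 3628800
prefactor² = (2J+1)*Δ*N² = 129600
  k=0: +1/(0!*0!*6!*1!*0!*1!) = 1/720
Σ = 1/720  ⇒  CG² = 129600*1/720² = 1/4
CG = +√(1/4) = +0.500000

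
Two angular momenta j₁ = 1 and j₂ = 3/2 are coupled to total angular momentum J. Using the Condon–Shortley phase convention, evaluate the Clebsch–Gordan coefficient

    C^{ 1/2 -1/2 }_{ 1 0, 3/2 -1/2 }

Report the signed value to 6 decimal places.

-0.577350

j₁+j₂−J=2  J+j₁−j₂=0  J−j₁+j₂=1  j₁+j₂+J+1=4
(j₁±m₁, j₂±m₂, J±M) = (1,1,1,2,0,1)
P² = 1/3
sum k=1..1:
  [1] −1/1 = -1
S = -1
C² = P²·S² = 1/3 ; C = -0.577350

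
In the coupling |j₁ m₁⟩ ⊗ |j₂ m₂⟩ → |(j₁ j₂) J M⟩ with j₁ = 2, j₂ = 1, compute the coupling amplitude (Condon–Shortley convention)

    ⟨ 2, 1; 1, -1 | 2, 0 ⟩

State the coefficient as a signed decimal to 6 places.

+√(1/2) = +0.707107

triangle: 1!×3!×1!/6! = 6/720
(j±m)!: 3!×1!×0!×2!×2!×2! = 48
prefactor² = (2J+1)×Δ×N² = 2
  k=0: +1/(0!×1!×1!×0!×2!×1!) = 1/2
Σ = 1/2  ⇒  CG² = 2×1/2² = 1/2
CG = +√(1/2) = +0.707107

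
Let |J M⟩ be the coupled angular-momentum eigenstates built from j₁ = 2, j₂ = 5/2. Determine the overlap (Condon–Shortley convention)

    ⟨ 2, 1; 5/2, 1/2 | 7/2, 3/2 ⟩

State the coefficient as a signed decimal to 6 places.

+√(2/21) = +0.308607

triangle: 1!*3!*4!/9! = 144/362880
(j±m)!: 3!*1!*3!*2!*5!*2! = 17280
prefactor² = (2J+1)*Δ*N² = 384/7
  k=0: +1/(0!*1!*1!*3!*2!*1!) = 1/12
  k=1: −1/(1!*0!*0!*2!*3!*2!) = -1/24
Σ = 1/24  ⇒  CG² = 384/7*1/24² = 2/21
CG = +√(2/21) = +0.308607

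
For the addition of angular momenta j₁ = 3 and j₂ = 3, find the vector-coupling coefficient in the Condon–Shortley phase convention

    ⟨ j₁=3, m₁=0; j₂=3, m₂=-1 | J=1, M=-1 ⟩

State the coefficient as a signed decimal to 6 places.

+√(3/14) ≈ +0.462910

√[3·5!1!1!/8! · 3!3!2!4!0!2!] = √(216/7)
  +(−1)^2/∏(2,3,1,0,0,1)! = 1/12  (running 1/12)
⟨..|..⟩ = √(216/7)·(1/12) = +0.462910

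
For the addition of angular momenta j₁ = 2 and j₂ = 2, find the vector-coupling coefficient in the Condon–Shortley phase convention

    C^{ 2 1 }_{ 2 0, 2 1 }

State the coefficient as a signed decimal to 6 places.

j₁+j₂−J=2  J+j₁−j₂=2  J−j₁+j₂=2  j₁+j₂+J+1=7
(j₁±m₁, j₂±m₂, J±M) = (2,2,3,1,3,1)
P² = 8/7
sum k=1..2:
  [1] −1/2 = -1/2
  [2] +1/4 = 1/4
S = -1/4
C² = P²·S² = 1/14 ; C = -0.267261

-0.267261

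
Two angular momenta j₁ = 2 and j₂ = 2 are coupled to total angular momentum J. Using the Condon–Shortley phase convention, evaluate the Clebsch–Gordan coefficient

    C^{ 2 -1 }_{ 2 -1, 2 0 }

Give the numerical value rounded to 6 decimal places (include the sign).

−√(1/14) = -0.267261

triangle: 2!×2!×2!/7! = 8/5040
(j±m)!: 1!×3!×2!×2!×1!×3! = 144
prefactor² = (2J+1)×Δ×N² = 8/7
  k=1: −1/(1!×1!×2!×1!×0!×1!) = -1/2
  k=2: +1/(2!×0!×1!×0!×1!×2!) = 1/4
Σ = -1/4  ⇒  CG² = 8/7×(-1/4)² = 1/14
CG = −√(1/14) = -0.267261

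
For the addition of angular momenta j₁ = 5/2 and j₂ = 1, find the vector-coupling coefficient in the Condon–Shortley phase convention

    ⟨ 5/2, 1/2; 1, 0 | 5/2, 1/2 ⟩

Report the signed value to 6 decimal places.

√[6·1!4!1!/7! · 3!2!1!1!3!2!] = √(144/35)
  +(−1)^0/∏(0,1,2,1,2,0)! = 1/4  (running 1/4)
  +(−1)^1/∏(1,0,1,0,3,1)! = -1/6  (running 1/12)
⟨..|..⟩ = √(144/35)·(1/12) = +0.169031

+0.169031  (= +√(1/35))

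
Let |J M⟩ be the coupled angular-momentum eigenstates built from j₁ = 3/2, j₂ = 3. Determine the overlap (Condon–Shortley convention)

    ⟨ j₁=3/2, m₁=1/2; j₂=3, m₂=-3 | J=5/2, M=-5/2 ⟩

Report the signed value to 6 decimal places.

+0.731925

√[6·2!1!4!/8! · 2!1!0!6!0!5!] = √(8640/7)
  +(−1)^0/∏(0,2,1,0,0,4)! = 1/48  (running 1/48)
⟨..|..⟩ = √(8640/7)·(1/48) = +0.731925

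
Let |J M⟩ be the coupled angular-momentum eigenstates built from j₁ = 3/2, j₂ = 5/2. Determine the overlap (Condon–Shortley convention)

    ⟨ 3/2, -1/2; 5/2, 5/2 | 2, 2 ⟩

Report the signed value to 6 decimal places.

triangle: 2!*1!*3!/7! = 12/5040
(j±m)!: 1!*2!*5!*0!*4!*0! = 5760
prefactor² = (2J+1)*Δ*N² = 480/7
  k=2: +1/(2!*0!*0!*3!*1!*0!) = 1/12
Σ = 1/12  ⇒  CG² = 480/7*1/12² = 10/21
CG = +√(10/21) = +0.690066

+0.690066  (= +√(10/21))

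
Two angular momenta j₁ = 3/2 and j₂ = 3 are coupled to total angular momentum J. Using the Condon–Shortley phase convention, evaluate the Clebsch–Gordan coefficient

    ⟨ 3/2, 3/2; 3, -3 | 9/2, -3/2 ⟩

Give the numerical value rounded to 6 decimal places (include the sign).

j₁+j₂−J=0  J+j₁−j₂=3  J−j₁+j₂=6  j₁+j₂+J+1=10
(j₁±m₁, j₂±m₂, J±M) = (3,0,0,6,3,6)
P² = 1555200/7
sum k=0..0:
  [0] +1/4320 = 1/4320
S = 1/4320
C² = P²·S² = 1/84 ; C = +0.109109

+0.109109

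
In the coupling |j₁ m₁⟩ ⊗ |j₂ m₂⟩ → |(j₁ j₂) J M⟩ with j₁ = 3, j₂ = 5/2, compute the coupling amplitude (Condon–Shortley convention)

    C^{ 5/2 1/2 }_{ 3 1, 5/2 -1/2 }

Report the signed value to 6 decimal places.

−√(8/35) = -0.478091

√[6·3!3!2!/9! · 4!2!2!3!3!2!] = √(288/35)
  +(−1)^0/∏(0,3,2,2,1,0)! = 1/24  (running 1/24)
  +(−1)^1/∏(1,2,1,1,2,1)! = -1/4  (running -5/24)
  +(−1)^2/∏(2,1,0,0,3,2)! = 1/24  (running -1/6)
⟨..|..⟩ = √(288/35)·(-1/6) = -0.478091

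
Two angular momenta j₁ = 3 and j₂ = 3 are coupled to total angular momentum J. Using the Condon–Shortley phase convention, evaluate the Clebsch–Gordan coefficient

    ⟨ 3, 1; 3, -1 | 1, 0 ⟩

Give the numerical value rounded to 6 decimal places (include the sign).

+√(1/28) = +0.188982

triangle: 5!·1!·1!/8! = 120/40320
(j±m)!: 4!·2!·2!·4!·1!·1! = 2304
prefactor² = (2J+1)·Δ·N² = 144/7
  k=1: −1/(1!·4!·1!·1!·0!·0!) = -1/24
  k=2: +1/(2!·3!·0!·0!·1!·1!) = 1/12
Σ = 1/24  ⇒  CG² = 144/7·1/24² = 1/28
CG = +√(1/28) = +0.188982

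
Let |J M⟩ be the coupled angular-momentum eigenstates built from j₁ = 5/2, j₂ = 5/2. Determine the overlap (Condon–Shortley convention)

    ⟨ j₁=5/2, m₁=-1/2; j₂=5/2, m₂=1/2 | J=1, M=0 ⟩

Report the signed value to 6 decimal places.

j₁+j₂−J=4  J+j₁−j₂=1  J−j₁+j₂=1  j₁+j₂+J+1=7
(j₁±m₁, j₂±m₂, J±M) = (2,3,3,2,1,1)
P² = 72/35
sum k=2..3:
  [2] +1/4 = 1/4
  [3] −1/6 = -1/6
S = 1/12
C² = P²·S² = 1/70 ; C = +0.119523

+0.119523  (= +√(1/70))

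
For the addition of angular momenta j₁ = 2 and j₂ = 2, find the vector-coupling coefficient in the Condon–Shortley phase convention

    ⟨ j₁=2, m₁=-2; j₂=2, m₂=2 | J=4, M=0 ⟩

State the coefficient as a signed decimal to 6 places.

+0.119523  (= +√(1/70))

triangle: 0!×4!×4!/9! = 576/362880
(j±m)!: 0!×4!×4!×0!×4!×4! = 331776
prefactor² = (2J+1)×Δ×N² = 165888/35
  k=0: +1/(0!×0!×4!×4!×0!×0!) = 1/576
Σ = 1/576  ⇒  CG² = 165888/35×1/576² = 1/70
CG = +√(1/70) = +0.119523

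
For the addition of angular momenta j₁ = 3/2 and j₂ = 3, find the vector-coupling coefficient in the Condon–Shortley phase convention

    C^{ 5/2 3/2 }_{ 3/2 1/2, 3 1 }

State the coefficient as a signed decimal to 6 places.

-0.591608

√[6·2!1!4!/8! · 2!1!4!2!4!1!] = √(576/35)
  +(−1)^0/∏(0,2,1,4,0,0)! = 1/48  (running 1/48)
  +(−1)^1/∏(1,1,0,3,1,1)! = -1/6  (running -7/48)
⟨..|..⟩ = √(576/35)·(-7/48) = -0.591608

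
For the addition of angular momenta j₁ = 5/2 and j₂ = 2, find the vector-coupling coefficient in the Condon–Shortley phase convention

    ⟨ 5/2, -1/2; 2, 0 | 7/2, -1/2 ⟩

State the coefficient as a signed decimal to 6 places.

j₁+j₂−J=1  J+j₁−j₂=4  J−j₁+j₂=3  j₁+j₂+J+1=9
(j₁±m₁, j₂±m₂, J±M) = (2,3,2,2,3,4)
P² = 768/35
sum k=0..1:
  [0] +1/12 = 1/12
  [1] −1/8 = -1/8
S = -1/24
C² = P²·S² = 4/105 ; C = -0.195180

-0.195180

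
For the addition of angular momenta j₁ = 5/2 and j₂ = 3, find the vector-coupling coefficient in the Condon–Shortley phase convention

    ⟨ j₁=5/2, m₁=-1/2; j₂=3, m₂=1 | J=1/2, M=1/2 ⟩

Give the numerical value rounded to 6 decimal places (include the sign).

√[2·5!0!1!/7! · 2!3!4!2!1!0!] = √(192/7)
  +(−1)^3/∏(3,2,0,1,0,0)! = -1/12  (running -1/12)
⟨..|..⟩ = √(192/7)·(-1/12) = -0.436436

−√(4/21) = -0.436436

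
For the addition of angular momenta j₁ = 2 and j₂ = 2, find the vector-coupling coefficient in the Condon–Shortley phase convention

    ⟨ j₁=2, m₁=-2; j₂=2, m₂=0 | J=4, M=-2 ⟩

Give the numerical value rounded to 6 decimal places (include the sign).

+0.462910  (= +√(3/14))

j₁+j₂−J=0  J+j₁−j₂=4  J−j₁+j₂=4  j₁+j₂+J+1=9
(j₁±m₁, j₂±m₂, J±M) = (0,4,2,2,2,6)
P² = 13824/7
sum k=0..0:
  [0] +1/96 = 1/96
S = 1/96
C² = P²·S² = 3/14 ; C = +0.462910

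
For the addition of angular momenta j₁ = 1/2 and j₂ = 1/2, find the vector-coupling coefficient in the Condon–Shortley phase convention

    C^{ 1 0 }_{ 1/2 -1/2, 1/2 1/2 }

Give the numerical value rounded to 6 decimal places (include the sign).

j₁+j₂−J=0  J+j₁−j₂=1  J−j₁+j₂=1  j₁+j₂+J+1=3
(j₁±m₁, j₂±m₂, J±M) = (0,1,1,0,1,1)
P² = 1/2
sum k=0..0:
  [0] +1/1 = 1
S = 1
C² = P²·S² = 1/2 ; C = +0.707107

+√(1/2) = +0.707107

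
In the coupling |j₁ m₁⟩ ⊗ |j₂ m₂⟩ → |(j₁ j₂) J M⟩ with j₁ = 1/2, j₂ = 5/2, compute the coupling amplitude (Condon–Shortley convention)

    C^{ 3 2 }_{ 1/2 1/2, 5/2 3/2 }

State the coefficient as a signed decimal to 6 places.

√[7·0!1!5!/7! · 1!0!4!1!5!1!] = √(480)
  +(−1)^0/∏(0,0,0,4,1,1)! = 1/24  (running 1/24)
⟨..|..⟩ = √(480)·(1/24) = +0.912871

+√(5/6) ≈ +0.912871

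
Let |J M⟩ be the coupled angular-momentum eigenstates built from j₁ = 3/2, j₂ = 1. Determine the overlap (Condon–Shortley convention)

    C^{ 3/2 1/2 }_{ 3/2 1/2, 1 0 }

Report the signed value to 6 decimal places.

+0.258199  (= +√(1/15))

triangle: 1!·2!·1!/5! = 2/120
(j±m)!: 2!·1!·1!·1!·2!·1! = 4
prefactor² = (2J+1)·Δ·N² = 4/15
  k=0: +1/(0!·1!·1!·1!·1!·0!) = 1
  k=1: −1/(1!·0!·0!·0!·2!·1!) = -1/2
Σ = 1/2  ⇒  CG² = 4/15·1/2² = 1/15
CG = +√(1/15) = +0.258199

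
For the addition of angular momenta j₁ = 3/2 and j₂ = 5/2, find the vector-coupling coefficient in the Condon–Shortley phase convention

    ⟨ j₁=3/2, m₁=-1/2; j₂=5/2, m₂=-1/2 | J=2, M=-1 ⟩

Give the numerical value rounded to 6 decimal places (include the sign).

√[5·2!1!3!/7! · 1!2!2!3!1!3!] = √(12/7)
  +(−1)^1/∏(1,1,1,1,0,2)! = -1/2  (running -1/2)
  +(−1)^2/∏(2,0,0,0,1,3)! = 1/12  (running -5/12)
⟨..|..⟩ = √(12/7)·(-5/12) = -0.545545

−√(25/84) ≈ -0.545545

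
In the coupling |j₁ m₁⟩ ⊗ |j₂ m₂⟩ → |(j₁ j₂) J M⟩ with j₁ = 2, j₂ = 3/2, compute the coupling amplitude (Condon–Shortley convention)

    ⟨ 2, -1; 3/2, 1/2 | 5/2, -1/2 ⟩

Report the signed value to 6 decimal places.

√[6·1!3!2!/7! · 1!3!2!1!2!3!] = √(72/35)
  +(−1)^0/∏(0,1,3,2,0,0)! = 1/12  (running 1/12)
  +(−1)^1/∏(1,0,2,1,1,1)! = -1/2  (running -5/12)
⟨..|..⟩ = √(72/35)·(-5/12) = -0.597614

-0.597614  (= −√(5/14))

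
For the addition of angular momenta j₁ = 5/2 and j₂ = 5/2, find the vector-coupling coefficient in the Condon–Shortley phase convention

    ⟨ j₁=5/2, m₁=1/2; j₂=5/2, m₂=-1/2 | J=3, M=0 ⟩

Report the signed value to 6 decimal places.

−√(4/45) ≈ -0.298142

√[7·2!3!3!/9! · 3!2!2!3!3!3!] = √(36/5)
  +(−1)^0/∏(0,2,2,2,1,1)! = 1/8  (running 1/8)
  +(−1)^1/∏(1,1,1,1,2,2)! = -1/4  (running -1/8)
  +(−1)^2/∏(2,0,0,0,3,3)! = 1/72  (running -1/9)
⟨..|..⟩ = √(36/5)·(-1/9) = -0.298142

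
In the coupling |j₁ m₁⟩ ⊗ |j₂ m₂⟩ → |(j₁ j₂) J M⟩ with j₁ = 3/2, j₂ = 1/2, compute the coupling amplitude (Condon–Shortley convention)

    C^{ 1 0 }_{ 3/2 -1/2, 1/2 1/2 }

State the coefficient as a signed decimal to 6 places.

j₁+j₂−J=1  J+j₁−j₂=2  J−j₁+j₂=0  j₁+j₂+J+1=4
(j₁±m₁, j₂±m₂, J±M) = (1,2,1,0,1,1)
P² = 1/2
sum k=1..1:
  [1] −1/1 = -1
S = -1
C² = P²·S² = 1/2 ; C = -0.707107

-0.707107  (= −√(1/2))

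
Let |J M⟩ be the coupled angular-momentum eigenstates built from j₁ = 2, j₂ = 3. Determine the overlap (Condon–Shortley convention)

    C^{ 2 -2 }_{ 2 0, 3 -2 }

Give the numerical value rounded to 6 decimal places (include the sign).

-0.597614  (= −√(5/14))

j₁+j₂−J=3  J+j₁−j₂=1  J−j₁+j₂=3  j₁+j₂+J+1=8
(j₁±m₁, j₂±m₂, J±M) = (2,2,1,5,0,4)
P² = 360/7
sum k=1..1:
  [1] −1/12 = -1/12
S = -1/12
C² = P²·S² = 5/14 ; C = -0.597614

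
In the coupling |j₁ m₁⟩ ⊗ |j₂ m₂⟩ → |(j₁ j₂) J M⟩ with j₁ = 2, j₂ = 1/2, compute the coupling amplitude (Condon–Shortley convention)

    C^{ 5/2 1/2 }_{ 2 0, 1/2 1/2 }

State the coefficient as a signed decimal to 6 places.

triangle: 0!×4!×1!/6! = 24/720
(j±m)!: 2!×2!×1!×0!×3!×2! = 48
prefactor² = (2J+1)×Δ×N² = 48/5
  k=0: +1/(0!×0!×2!×1!×2!×0!) = 1/4
Σ = 1/4  ⇒  CG² = 48/5×1/4² = 3/5
CG = +√(3/5) = +0.774597

+√(3/5) = +0.774597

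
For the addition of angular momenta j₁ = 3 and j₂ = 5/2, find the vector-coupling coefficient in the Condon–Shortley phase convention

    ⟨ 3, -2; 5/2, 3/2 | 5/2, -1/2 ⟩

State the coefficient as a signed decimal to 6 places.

j₁+j₂−J=3  J+j₁−j₂=3  J−j₁+j₂=2  j₁+j₂+J+1=9
(j₁±m₁, j₂±m₂, J±M) = (1,5,4,1,2,3)
P² = 288/7
sum k=2..3:
  [2] +1/24 = 1/24
  [3] −1/12 = -1/12
S = -1/24
C² = P²·S² = 1/14 ; C = -0.267261

-0.267261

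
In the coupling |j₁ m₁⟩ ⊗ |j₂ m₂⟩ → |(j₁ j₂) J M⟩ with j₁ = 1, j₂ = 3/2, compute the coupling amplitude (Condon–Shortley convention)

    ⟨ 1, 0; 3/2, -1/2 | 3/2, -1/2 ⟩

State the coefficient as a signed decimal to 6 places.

j₁+j₂−J=1  J+j₁−j₂=1  J−j₁+j₂=2  j₁+j₂+J+1=5
(j₁±m₁, j₂±m₂, J±M) = (1,1,1,2,1,2)
P² = 4/15
sum k=0..1:
  [0] +1/1 = 1
  [1] −1/2 = -1/2
S = 1/2
C² = P²·S² = 1/15 ; C = +0.258199

+0.258199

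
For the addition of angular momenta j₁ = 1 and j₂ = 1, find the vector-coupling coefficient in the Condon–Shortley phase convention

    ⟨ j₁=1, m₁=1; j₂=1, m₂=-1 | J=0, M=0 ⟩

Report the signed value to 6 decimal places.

triangle: 2!×0!×0!/3! = 2/6
(j±m)!: 2!×0!×0!×2!×0!×0! = 4
prefactor² = (2J+1)×Δ×N² = 4/3
  k=0: +1/(0!×2!×0!×0!×0!×0!) = 1/2
Σ = 1/2  ⇒  CG² = 4/3×1/2² = 1/3
CG = +√(1/3) = +0.577350

+√(1/3) = +0.577350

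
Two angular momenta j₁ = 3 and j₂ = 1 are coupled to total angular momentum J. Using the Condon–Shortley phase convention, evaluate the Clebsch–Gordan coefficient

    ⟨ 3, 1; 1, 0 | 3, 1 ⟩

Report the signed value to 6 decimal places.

+0.288675

triangle: 1!*5!*1!/8! = 120/40320
(j±m)!: 4!*2!*1!*1!*4!*2! = 2304
prefactor² = (2J+1)*Δ*N² = 48
  k=0: +1/(0!*1!*2!*1!*3!*0!) = 1/12
  k=1: −1/(1!*0!*1!*0!*4!*1!) = -1/24
Σ = 1/24  ⇒  CG² = 48*1/24² = 1/12
CG = +√(1/12) = +0.288675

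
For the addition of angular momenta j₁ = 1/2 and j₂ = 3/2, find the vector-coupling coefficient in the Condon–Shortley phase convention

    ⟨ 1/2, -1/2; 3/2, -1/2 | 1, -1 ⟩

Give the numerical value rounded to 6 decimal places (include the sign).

triangle: 1!·0!·2!/4! = 2/24
(j±m)!: 0!·1!·1!·2!·0!·2! = 4
prefactor² = (2J+1)·Δ·N² = 1
  k=1: −1/(1!·0!·0!·0!·0!·2!) = -1/2
Σ = -1/2  ⇒  CG² = 1·(-1/2)² = 1/4
CG = −√(1/4) = -0.500000

-0.500000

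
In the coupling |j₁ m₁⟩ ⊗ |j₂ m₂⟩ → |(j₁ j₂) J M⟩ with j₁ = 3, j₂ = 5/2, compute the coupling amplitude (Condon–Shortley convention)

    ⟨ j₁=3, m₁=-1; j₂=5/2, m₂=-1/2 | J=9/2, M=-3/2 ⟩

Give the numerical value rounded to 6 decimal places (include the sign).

√[10·1!5!4!/11! · 2!4!2!3!3!6!] = √(138240/77)
  +(−1)^0/∏(0,1,4,2,1,2)! = 1/96  (running 1/96)
  +(−1)^1/∏(1,0,3,1,2,3)! = -1/72  (running -1/288)
⟨..|..⟩ = √(138240/77)·(-1/288) = -0.147122

-0.147122  (= −√(5/231))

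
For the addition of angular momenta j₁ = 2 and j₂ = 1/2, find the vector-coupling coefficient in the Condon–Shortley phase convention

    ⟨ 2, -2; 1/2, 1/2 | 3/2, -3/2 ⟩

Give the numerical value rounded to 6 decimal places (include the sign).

j₁+j₂−J=1  J+j₁−j₂=3  J−j₁+j₂=0  j₁+j₂+J+1=5
(j₁±m₁, j₂±m₂, J±M) = (0,4,1,0,0,3)
P² = 144/5
sum k=1..1:
  [1] −1/6 = -1/6
S = -1/6
C² = P²·S² = 4/5 ; C = -0.894427

-0.894427  (= −√(4/5))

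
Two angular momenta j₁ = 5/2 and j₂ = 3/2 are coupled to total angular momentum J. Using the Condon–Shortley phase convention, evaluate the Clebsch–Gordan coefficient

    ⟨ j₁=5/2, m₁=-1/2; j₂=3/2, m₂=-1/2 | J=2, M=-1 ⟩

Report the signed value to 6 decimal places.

−√(25/84) = -0.545545

j₁+j₂−J=2  J+j₁−j₂=3  J−j₁+j₂=1  j₁+j₂+J+1=7
(j₁±m₁, j₂±m₂, J±M) = (2,3,1,2,1,3)
P² = 12/7
sum k=0..1:
  [0] +1/12 = 1/12
  [1] −1/2 = -1/2
S = -5/12
C² = P²·S² = 25/84 ; C = -0.545545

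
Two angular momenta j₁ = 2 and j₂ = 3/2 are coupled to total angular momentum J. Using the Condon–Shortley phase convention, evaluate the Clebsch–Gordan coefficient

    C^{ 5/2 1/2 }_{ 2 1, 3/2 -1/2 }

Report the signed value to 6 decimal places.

+√(5/14) = +0.597614

√[6·1!3!2!/7! · 3!1!1!2!3!2!] = √(72/35)
  +(−1)^0/∏(0,1,1,1,2,1)! = 1/2  (running 1/2)
  +(−1)^1/∏(1,0,0,0,3,2)! = -1/12  (running 5/12)
⟨..|..⟩ = √(72/35)·(5/12) = +0.597614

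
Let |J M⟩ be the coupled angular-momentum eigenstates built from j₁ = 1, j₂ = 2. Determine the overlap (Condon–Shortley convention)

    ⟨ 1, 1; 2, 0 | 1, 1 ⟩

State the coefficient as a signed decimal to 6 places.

√[3·2!0!2!/5! · 2!0!2!2!2!0!] = √(8/5)
  +(−1)^0/∏(0,2,0,2,0,0)! = 1/4  (running 1/4)
⟨..|..⟩ = √(8/5)·(1/4) = +0.316228

+0.316228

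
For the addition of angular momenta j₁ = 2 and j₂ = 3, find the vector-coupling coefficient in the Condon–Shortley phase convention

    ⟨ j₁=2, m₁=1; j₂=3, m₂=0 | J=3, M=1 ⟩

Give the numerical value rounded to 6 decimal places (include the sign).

√[7·2!2!4!/9! · 3!1!3!3!4!2!] = √(96/5)
  +(−1)^0/∏(0,2,1,3,1,1)! = 1/12  (running 1/12)
  +(−1)^1/∏(1,1,0,2,2,2)! = -1/8  (running -1/24)
⟨..|..⟩ = √(96/5)·(-1/24) = -0.182574

-0.182574  (= −√(1/30))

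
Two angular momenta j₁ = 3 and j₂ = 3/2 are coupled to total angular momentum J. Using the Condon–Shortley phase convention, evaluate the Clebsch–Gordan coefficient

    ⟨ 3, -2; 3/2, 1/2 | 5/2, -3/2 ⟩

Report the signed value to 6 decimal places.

j₁+j₂−J=2  J+j₁−j₂=4  J−j₁+j₂=1  j₁+j₂+J+1=8
(j₁±m₁, j₂±m₂, J±M) = (1,5,2,1,1,4)
P² = 288/7
sum k=1..2:
  [1] −1/24 = -1/24
  [2] +1/12 = 1/12
S = 1/24
C² = P²·S² = 1/14 ; C = +0.267261

+√(1/14) = +0.267261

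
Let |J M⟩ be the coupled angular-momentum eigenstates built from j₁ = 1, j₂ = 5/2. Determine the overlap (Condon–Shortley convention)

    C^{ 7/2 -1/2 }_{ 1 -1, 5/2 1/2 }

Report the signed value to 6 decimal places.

+√(2/7) ≈ +0.534522

√[8·0!2!5!/8! · 0!2!3!2!3!4!] = √(1152/7)
  +(−1)^0/∏(0,0,2,3,0,2)! = 1/24  (running 1/24)
⟨..|..⟩ = √(1152/7)·(1/24) = +0.534522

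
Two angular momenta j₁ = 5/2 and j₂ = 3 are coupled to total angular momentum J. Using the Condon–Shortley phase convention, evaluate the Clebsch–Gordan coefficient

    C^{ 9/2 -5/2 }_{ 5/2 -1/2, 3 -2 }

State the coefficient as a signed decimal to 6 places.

+0.497468

√[10·1!4!5!/11! · 2!3!1!5!2!7!] = √(115200/11)
  +(−1)^0/∏(0,1,3,1,1,4)! = 1/144  (running 1/144)
  +(−1)^1/∏(1,0,2,0,2,5)! = -1/480  (running 7/1440)
⟨..|..⟩ = √(115200/11)·(7/1440) = +0.497468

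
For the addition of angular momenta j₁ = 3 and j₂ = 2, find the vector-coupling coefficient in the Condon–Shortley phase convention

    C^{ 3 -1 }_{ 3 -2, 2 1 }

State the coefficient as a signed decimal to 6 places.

+0.500000

triangle: 2!·4!·2!/9! = 96/362880
(j±m)!: 1!·5!·3!·1!·2!·4! = 34560
prefactor² = (2J+1)·Δ·N² = 64
  k=1: −1/(1!·1!·4!·2!·0!·0!) = -1/48
  k=2: +1/(2!·0!·3!·1!·1!·1!) = 1/12
Σ = 1/16  ⇒  CG² = 64·1/16² = 1/4
CG = +√(1/4) = +0.500000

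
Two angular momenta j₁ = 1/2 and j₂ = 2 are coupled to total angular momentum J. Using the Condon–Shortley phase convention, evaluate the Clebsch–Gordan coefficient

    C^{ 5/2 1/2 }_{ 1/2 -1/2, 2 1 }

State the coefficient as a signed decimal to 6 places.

+√(2/5) = +0.632456

√[6·0!1!4!/6! · 0!1!3!1!3!2!] = √(72/5)
  +(−1)^0/∏(0,0,1,3,0,1)! = 1/6  (running 1/6)
⟨..|..⟩ = √(72/5)·(1/6) = +0.632456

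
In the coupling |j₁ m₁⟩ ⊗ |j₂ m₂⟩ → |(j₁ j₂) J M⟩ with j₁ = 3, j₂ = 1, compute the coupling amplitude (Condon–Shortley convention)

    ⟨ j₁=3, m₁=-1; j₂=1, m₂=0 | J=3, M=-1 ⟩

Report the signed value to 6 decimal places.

triangle: 1!×5!×1!/8! = 120/40320
(j±m)!: 2!×4!×1!×1!×2!×4! = 2304
prefactor² = (2J+1)×Δ×N² = 48
  k=0: +1/(0!×1!×4!×1!×1!×0!) = 1/24
  k=1: −1/(1!×0!×3!×0!×2!×1!) = -1/12
Σ = -1/24  ⇒  CG² = 48×(-1/24)² = 1/12
CG = −√(1/12) = -0.288675

−√(1/12) ≈ -0.288675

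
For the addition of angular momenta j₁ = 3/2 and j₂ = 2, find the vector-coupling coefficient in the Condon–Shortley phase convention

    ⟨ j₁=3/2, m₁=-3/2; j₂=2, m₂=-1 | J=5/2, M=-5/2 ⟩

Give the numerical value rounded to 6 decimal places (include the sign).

j₁+j₂−J=1  J+j₁−j₂=2  J−j₁+j₂=3  j₁+j₂+J+1=7
(j₁±m₁, j₂±m₂, J±M) = (0,3,1,3,0,5)
P² = 432/7
sum k=1..1:
  [1] −1/12 = -1/12
S = -1/12
C² = P²·S² = 3/7 ; C = -0.654654

−√(3/7) ≈ -0.654654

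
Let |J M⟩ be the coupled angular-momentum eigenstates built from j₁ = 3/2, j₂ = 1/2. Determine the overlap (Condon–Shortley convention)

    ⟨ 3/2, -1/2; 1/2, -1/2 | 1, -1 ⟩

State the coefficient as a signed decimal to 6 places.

√[3·1!2!0!/4! · 1!2!0!1!0!2!] = √(1)
  +(−1)^0/∏(0,1,2,0,0,0)! = 1/2  (running 1/2)
⟨..|..⟩ = √(1)·(1/2) = +0.500000

+√(1/4) ≈ +0.500000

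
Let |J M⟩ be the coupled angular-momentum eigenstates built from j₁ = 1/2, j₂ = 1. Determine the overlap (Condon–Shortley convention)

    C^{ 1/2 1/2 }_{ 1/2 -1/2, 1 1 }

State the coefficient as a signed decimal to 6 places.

−√(2/3) ≈ -0.816497

j₁+j₂−J=1  J+j₁−j₂=0  J−j₁+j₂=1  j₁+j₂+J+1=3
(j₁±m₁, j₂±m₂, J±M) = (0,1,2,0,1,0)
P² = 2/3
sum k=1..1:
  [1] −1/1 = -1
S = -1
C² = P²·S² = 2/3 ; C = -0.816497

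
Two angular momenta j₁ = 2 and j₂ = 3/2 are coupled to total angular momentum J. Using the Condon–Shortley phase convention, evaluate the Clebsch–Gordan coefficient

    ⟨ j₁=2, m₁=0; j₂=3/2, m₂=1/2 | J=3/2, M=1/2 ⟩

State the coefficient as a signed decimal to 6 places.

-0.447214

triangle: 2!*2!*1!/6! = 4/720
(j±m)!: 2!*2!*2!*1!*2!*1! = 16
prefactor² = (2J+1)*Δ*N² = 16/45
  k=1: −1/(1!*1!*1!*1!*1!*0!) = -1
  k=2: +1/(2!*0!*0!*0!*2!*1!) = 1/4
Σ = -3/4  ⇒  CG² = 16/45*(-3/4)² = 1/5
CG = −√(1/5) = -0.447214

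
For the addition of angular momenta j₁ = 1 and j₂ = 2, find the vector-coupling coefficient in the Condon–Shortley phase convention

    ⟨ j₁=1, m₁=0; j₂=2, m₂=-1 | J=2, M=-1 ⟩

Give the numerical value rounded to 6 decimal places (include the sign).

+√(1/6) = +0.408248

triangle: 1!*1!*3!/6! = 6/720
(j±m)!: 1!*1!*1!*3!*1!*3! = 36
prefactor² = (2J+1)*Δ*N² = 3/2
  k=0: +1/(0!*1!*1!*1!*0!*2!) = 1/2
  k=1: −1/(1!*0!*0!*0!*1!*3!) = -1/6
Σ = 1/3  ⇒  CG² = 3/2*1/3² = 1/6
CG = +√(1/6) = +0.408248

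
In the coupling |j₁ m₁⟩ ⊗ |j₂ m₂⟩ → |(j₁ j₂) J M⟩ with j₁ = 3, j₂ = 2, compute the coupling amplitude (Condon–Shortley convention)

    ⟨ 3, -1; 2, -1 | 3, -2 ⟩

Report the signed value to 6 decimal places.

-0.500000  (= −√(1/4))

√[7·2!4!2!/9! · 2!4!1!3!1!5!] = √(64)
  +(−1)^0/∏(0,2,4,1,0,1)! = 1/48  (running 1/48)
  +(−1)^1/∏(1,1,3,0,1,2)! = -1/12  (running -1/16)
⟨..|..⟩ = √(64)·(-1/16) = -0.500000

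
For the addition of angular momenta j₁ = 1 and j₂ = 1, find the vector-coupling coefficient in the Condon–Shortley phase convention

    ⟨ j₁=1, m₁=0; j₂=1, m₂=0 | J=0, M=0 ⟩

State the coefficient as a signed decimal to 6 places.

√[1·2!0!0!/3! · 1!1!1!1!0!0!] = √(1/3)
  +(−1)^1/∏(1,1,0,0,0,0)! = -1  (running -1)
⟨..|..⟩ = √(1/3)·(-1) = -0.577350

−√(1/3) = -0.577350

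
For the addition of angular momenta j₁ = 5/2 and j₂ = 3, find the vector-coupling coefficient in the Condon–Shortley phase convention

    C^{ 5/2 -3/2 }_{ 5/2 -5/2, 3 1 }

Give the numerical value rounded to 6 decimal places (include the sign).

√[6·3!2!3!/9! · 0!5!4!2!1!4!] = √(1152/7)
  +(−1)^3/∏(3,0,2,1,0,2)! = -1/24  (running -1/24)
⟨..|..⟩ = √(1152/7)·(-1/24) = -0.534522

−√(2/7) ≈ -0.534522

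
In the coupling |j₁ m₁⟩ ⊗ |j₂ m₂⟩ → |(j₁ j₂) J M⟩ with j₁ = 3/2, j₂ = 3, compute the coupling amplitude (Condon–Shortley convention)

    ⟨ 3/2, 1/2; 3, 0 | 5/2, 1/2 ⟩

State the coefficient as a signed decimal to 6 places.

√[6·2!1!4!/8! · 2!1!3!3!3!2!] = √(216/35)
  +(−1)^0/∏(0,2,1,3,0,1)! = 1/12  (running 1/12)
  +(−1)^1/∏(1,1,0,2,1,2)! = -1/4  (running -1/6)
⟨..|..⟩ = √(216/35)·(-1/6) = -0.414039

-0.414039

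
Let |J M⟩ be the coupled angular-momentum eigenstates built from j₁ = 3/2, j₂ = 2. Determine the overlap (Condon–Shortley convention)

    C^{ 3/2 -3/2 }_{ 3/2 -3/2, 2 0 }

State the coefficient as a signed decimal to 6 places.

+0.447214  (= +√(1/5))

√[4·2!1!2!/6! · 0!3!2!2!0!3!] = √(16/5)
  +(−1)^2/∏(2,0,1,0,0,2)! = 1/4  (running 1/4)
⟨..|..⟩ = √(16/5)·(1/4) = +0.447214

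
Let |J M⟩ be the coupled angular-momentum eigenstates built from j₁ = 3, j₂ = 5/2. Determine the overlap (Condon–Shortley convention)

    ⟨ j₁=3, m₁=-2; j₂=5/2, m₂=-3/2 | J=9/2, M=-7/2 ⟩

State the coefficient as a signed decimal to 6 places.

√[10·1!5!4!/11! · 1!5!1!4!1!8!] = √(921600/11)
  +(−1)^0/∏(0,1,5,1,0,3)! = 1/720  (running 1/720)
  +(−1)^1/∏(1,0,4,0,1,4)! = -1/576  (running -1/2880)
⟨..|..⟩ = √(921600/11)·(-1/2880) = -0.100504

−√(1/99) ≈ -0.100504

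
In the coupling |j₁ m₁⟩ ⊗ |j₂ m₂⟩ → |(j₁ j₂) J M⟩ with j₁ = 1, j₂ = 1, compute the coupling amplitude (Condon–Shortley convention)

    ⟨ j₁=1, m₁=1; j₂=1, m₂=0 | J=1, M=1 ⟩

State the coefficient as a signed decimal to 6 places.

+√(1/2) ≈ +0.707107

j₁+j₂−J=1  J+j₁−j₂=1  J−j₁+j₂=1  j₁+j₂+J+1=4
(j₁±m₁, j₂±m₂, J±M) = (2,0,1,1,2,0)
P² = 1/2
sum k=0..0:
  [0] +1/1 = 1
S = 1
C² = P²·S² = 1/2 ; C = +0.707107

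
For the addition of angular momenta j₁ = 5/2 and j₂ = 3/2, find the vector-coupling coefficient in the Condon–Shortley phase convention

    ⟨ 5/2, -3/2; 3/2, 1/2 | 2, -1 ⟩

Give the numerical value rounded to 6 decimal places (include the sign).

j₁+j₂−J=2  J+j₁−j₂=3  J−j₁+j₂=1  j₁+j₂+J+1=7
(j₁±m₁, j₂±m₂, J±M) = (1,4,2,1,1,3)
P² = 24/7
sum k=1..2:
  [1] −1/6 = -1/6
  [2] +1/4 = 1/4
S = 1/12
C² = P²·S² = 1/42 ; C = +0.154303

+0.154303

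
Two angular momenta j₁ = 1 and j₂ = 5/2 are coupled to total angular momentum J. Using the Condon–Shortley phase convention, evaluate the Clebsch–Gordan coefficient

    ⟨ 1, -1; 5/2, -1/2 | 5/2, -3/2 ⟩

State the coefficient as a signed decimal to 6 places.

−√(16/35) ≈ -0.676123

triangle: 1!·1!·4!/7! = 24/5040
(j±m)!: 0!·2!·2!·3!·1!·4! = 576
prefactor² = (2J+1)·Δ·N² = 576/35
  k=1: −1/(1!·0!·1!·1!·0!·3!) = -1/6
Σ = -1/6  ⇒  CG² = 576/35·(-1/6)² = 16/35
CG = −√(16/35) = -0.676123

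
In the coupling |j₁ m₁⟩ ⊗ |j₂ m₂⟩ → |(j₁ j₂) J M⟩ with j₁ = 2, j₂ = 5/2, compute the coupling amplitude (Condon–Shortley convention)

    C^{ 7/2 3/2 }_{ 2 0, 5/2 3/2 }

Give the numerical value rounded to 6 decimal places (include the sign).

j₁+j₂−J=1  J+j₁−j₂=3  J−j₁+j₂=4  j₁+j₂+J+1=9
(j₁±m₁, j₂±m₂, J±M) = (2,2,4,1,5,2)
P² = 512/7
sum k=0..1:
  [0] +1/48 = 1/48
  [1] −1/12 = -1/12
S = -1/16
C² = P²·S² = 2/7 ; C = -0.534522

−√(2/7) = -0.534522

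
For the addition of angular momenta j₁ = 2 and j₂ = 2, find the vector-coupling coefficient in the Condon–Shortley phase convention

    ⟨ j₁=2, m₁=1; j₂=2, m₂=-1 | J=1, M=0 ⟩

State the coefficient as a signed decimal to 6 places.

-0.316228

√[3·3!1!1!/6! · 3!1!1!3!1!1!] = √(9/10)
  +(−1)^0/∏(0,3,1,1,0,0)! = 1/6  (running 1/6)
  +(−1)^1/∏(1,2,0,0,1,1)! = -1/2  (running -1/3)
⟨..|..⟩ = √(9/10)·(-1/3) = -0.316228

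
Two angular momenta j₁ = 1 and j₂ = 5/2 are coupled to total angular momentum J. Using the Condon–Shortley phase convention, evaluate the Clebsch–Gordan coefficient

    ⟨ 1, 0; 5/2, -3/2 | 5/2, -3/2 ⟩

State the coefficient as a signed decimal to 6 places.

triangle: 1!·1!·4!/7! = 24/5040
(j±m)!: 1!·1!·1!·4!·1!·4! = 576
prefactor² = (2J+1)·Δ·N² = 576/35
  k=0: +1/(0!·1!·1!·1!·0!·3!) = 1/6
  k=1: −1/(1!·0!·0!·0!·1!·4!) = -1/24
Σ = 1/8  ⇒  CG² = 576/35·1/8² = 9/35
CG = +√(9/35) = +0.507093

+√(9/35) ≈ +0.507093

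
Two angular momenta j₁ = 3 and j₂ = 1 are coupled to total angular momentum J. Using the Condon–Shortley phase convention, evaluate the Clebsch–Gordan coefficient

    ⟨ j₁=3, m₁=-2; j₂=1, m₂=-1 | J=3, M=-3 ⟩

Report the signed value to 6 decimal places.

triangle: 1!*5!*1!/8! = 120/40320
(j±m)!: 1!*5!*0!*2!*0!*6! = 172800
prefactor² = (2J+1)*Δ*N² = 3600
  k=0: +1/(0!*1!*5!*0!*0!*1!) = 1/120
Σ = 1/120  ⇒  CG² = 3600*1/120² = 1/4
CG = +√(1/4) = +0.500000

+0.500000  (= +√(1/4))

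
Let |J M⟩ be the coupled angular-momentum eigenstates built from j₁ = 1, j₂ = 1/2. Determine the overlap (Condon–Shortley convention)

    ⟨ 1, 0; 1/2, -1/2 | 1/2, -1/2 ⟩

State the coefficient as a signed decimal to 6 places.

+√(1/3) = +0.577350

triangle: 1!·1!·0!/3! = 1/6
(j±m)!: 1!·1!·0!·1!·0!·1! = 1
prefactor² = (2J+1)·Δ·N² = 1/3
  k=0: +1/(0!·1!·1!·0!·0!·0!) = 1
Σ = 1  ⇒  CG² = 1/3·1² = 1/3
CG = +√(1/3) = +0.577350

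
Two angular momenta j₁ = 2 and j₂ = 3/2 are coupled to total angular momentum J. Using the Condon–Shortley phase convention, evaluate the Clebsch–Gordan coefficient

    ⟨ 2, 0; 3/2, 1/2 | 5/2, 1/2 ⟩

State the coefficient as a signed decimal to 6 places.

triangle: 1!*3!*2!/7! = 12/5040
(j±m)!: 2!*2!*2!*1!*3!*2! = 96
prefactor² = (2J+1)*Δ*N² = 48/35
  k=0: +1/(0!*1!*2!*2!*1!*0!) = 1/4
  k=1: −1/(1!*0!*1!*1!*2!*1!) = -1/2
Σ = -1/4  ⇒  CG² = 48/35*(-1/4)² = 3/35
CG = −√(3/35) = -0.292770

−√(3/35) = -0.292770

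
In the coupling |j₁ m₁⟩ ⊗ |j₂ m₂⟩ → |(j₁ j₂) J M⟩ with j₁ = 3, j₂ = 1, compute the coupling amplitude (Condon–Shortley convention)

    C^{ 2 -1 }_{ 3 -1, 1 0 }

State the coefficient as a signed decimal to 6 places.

triangle: 2!×4!×0!/7! = 48/5040
(j±m)!: 2!×4!×1!×1!×1!×3! = 288
prefactor² = (2J+1)×Δ×N² = 96/7
  k=1: −1/(1!×1!×3!×0!×1!×0!) = -1/6
Σ = -1/6  ⇒  CG² = 96/7×(-1/6)² = 8/21
CG = −√(8/21) = -0.617213

-0.617213  (= −√(8/21))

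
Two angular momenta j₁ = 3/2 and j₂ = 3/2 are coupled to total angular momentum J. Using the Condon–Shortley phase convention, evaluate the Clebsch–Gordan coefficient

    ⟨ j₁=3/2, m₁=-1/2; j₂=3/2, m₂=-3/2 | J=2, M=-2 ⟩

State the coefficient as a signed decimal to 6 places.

√[5·1!2!2!/6! · 1!2!0!3!0!4!] = √(8)
  +(−1)^0/∏(0,1,2,0,0,2)! = 1/4  (running 1/4)
⟨..|..⟩ = √(8)·(1/4) = +0.707107

+√(1/2) = +0.707107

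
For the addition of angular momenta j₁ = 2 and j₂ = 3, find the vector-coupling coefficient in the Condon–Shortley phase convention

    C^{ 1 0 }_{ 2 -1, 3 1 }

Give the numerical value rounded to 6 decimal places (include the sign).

−√(8/35) = -0.478091

j₁+j₂−J=4  J+j₁−j₂=0  J−j₁+j₂=2  j₁+j₂+J+1=7
(j₁±m₁, j₂±m₂, J±M) = (1,3,4,2,1,1)
P² = 288/35
sum k=3..3:
  [3] −1/6 = -1/6
S = -1/6
C² = P²·S² = 8/35 ; C = -0.478091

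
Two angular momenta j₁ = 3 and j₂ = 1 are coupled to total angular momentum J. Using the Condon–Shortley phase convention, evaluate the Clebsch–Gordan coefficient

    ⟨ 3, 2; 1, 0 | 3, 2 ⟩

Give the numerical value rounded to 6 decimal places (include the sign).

+√(1/3) = +0.577350

triangle: 1!*5!*1!/8! = 120/40320
(j±m)!: 5!*1!*1!*1!*5!*1! = 14400
prefactor² = (2J+1)*Δ*N² = 300
  k=0: +1/(0!*1!*1!*1!*4!*0!) = 1/24
  k=1: −1/(1!*0!*0!*0!*5!*1!) = -1/120
Σ = 1/30  ⇒  CG² = 300*1/30² = 1/3
CG = +√(1/3) = +0.577350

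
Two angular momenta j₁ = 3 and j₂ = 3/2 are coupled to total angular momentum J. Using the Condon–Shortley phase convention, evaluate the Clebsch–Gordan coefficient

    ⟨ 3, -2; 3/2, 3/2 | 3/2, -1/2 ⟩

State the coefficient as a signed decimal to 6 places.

triangle: 3!*3!*0!/7! = 36/5040
(j±m)!: 1!*5!*3!*0!*1!*2! = 1440
prefactor² = (2J+1)*Δ*N² = 288/7
  k=3: −1/(3!*0!*2!*0!*1!*0!) = -1/12
Σ = -1/12  ⇒  CG² = 288/7*(-1/12)² = 2/7
CG = −√(2/7) = -0.534522

−√(2/7) ≈ -0.534522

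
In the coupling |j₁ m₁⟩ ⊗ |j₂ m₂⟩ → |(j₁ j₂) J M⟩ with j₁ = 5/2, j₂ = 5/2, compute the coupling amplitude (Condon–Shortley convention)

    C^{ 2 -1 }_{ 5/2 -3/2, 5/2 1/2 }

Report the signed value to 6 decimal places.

triangle: 3!×2!×2!/8! = 24/40320
(j±m)!: 1!×4!×3!×2!×1!×3! = 1728
prefactor² = (2J+1)×Δ×N² = 36/7
  k=2: +1/(2!×1!×2!×1!×0!×1!) = 1/4
  k=3: −1/(3!×0!×1!×0!×1!×2!) = -1/12
Σ = 1/6  ⇒  CG² = 36/7×1/6² = 1/7
CG = +√(1/7) = +0.377964

+0.377964  (= +√(1/7))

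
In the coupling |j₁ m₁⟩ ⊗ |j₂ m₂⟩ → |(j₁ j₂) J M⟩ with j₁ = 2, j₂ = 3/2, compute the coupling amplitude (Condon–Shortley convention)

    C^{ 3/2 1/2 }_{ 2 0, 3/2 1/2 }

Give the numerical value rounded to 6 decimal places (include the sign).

triangle: 2!×2!×1!/6! = 4/720
(j±m)!: 2!×2!×2!×1!×2!×1! = 16
prefactor² = (2J+1)×Δ×N² = 16/45
  k=1: −1/(1!×1!×1!×1!×1!×0!) = -1
  k=2: +1/(2!×0!×0!×0!×2!×1!) = 1/4
Σ = -3/4  ⇒  CG² = 16/45×(-3/4)² = 1/5
CG = −√(1/5) = -0.447214

-0.447214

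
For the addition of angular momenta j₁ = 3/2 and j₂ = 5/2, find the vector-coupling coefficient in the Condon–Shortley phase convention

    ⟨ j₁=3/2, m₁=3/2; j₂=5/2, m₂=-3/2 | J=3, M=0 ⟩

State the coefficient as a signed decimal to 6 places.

+√(3/10) = +0.547723

triangle: 1!×2!×4!/8! = 48/40320
(j±m)!: 3!×0!×1!×4!×3!×3! = 5184
prefactor² = (2J+1)×Δ×N² = 216/5
  k=0: +1/(0!×1!×0!×1!×2!×3!) = 1/12
Σ = 1/12  ⇒  CG² = 216/5×1/12² = 3/10
CG = +√(3/10) = +0.547723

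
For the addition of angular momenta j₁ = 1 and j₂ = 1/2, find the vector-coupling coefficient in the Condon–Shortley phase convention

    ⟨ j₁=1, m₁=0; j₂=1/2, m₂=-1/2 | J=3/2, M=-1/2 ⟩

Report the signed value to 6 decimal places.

+√(2/3) ≈ +0.816497

√[4·0!2!1!/4! · 1!1!0!1!1!2!] = √(2/3)
  +(−1)^0/∏(0,0,1,0,1,1)! = 1  (running 1)
⟨..|..⟩ = √(2/3)·(1) = +0.816497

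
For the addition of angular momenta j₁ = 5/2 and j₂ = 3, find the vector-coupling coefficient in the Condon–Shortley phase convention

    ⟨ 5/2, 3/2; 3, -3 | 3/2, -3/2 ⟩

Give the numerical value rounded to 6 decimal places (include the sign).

j₁+j₂−J=4  J+j₁−j₂=1  J−j₁+j₂=2  j₁+j₂+J+1=8
(j₁±m₁, j₂±m₂, J±M) = (4,1,0,6,0,3)
P² = 3456/7
sum k=0..0:
  [0] +1/48 = 1/48
S = 1/48
C² = P²·S² = 3/14 ; C = +0.462910

+√(3/14) ≈ +0.462910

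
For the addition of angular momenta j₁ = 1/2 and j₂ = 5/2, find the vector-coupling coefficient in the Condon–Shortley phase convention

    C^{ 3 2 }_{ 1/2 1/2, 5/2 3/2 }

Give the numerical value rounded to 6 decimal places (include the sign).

√[7·0!1!5!/7! · 1!0!4!1!5!1!] = √(480)
  +(−1)^0/∏(0,0,0,4,1,1)! = 1/24  (running 1/24)
⟨..|..⟩ = √(480)·(1/24) = +0.912871

+0.912871  (= +√(5/6))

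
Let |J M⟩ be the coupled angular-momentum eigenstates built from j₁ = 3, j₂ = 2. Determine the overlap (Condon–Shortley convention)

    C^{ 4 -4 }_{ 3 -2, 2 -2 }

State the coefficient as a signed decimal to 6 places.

triangle: 1!×5!×3!/10! = 720/3628800
(j±m)!: 1!×5!×0!×4!×0!×8! = 116121600
prefactor² = (2J+1)×Δ×N² = 207360
  k=0: +1/(0!×1!×5!×0!×0!×3!) = 1/720
Σ = 1/720  ⇒  CG² = 207360×1/720² = 2/5
CG = +√(2/5) = +0.632456

+√(2/5) = +0.632456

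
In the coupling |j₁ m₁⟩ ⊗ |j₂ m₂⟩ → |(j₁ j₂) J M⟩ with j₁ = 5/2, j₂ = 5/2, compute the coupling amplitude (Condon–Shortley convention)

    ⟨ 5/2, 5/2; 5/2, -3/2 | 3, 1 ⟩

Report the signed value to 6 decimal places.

+0.577350  (= +√(1/3))

√[7·2!3!3!/9! · 5!0!1!4!4!2!] = √(192)
  +(−1)^0/∏(0,2,0,1,3,2)! = 1/24  (running 1/24)
⟨..|..⟩ = √(192)·(1/24) = +0.577350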